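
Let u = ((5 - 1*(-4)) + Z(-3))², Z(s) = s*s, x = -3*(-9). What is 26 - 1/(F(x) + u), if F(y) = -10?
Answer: 8163/314 ≈ 25.997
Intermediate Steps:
x = 27
Z(s) = s²
u = 324 (u = ((5 - 1*(-4)) + (-3)²)² = ((5 + 4) + 9)² = (9 + 9)² = 18² = 324)
26 - 1/(F(x) + u) = 26 - 1/(-10 + 324) = 26 - 1/314 = 8163/314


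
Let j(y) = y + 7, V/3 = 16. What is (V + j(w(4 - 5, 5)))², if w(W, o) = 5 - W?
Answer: 3721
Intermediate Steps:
V = 48 (V = 3*16 = 48)
j(y) = 7 + y
(V + j(w(4 - 5, 5)))² = (48 + (7 + (5 - (4 - 5))))² = (48 + (7 + (5 - 1*(-1))))² = (48 + (7 + (5 + 1)))² = (48 + (7 + 6))² = (48 + 13)² = 61² = 3721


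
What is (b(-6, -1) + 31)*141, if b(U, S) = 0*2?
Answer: 4371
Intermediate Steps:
b(U, S) = 0
(b(-6, -1) + 31)*141 = (0 + 31)*141 = 31*141 = 4371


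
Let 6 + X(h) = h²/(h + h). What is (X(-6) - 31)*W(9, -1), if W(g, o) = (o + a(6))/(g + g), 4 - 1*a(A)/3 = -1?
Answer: -280/9 ≈ -31.111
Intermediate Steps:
a(A) = 15 (a(A) = 12 - 3*(-1) = 12 + 3 = 15)
X(h) = -6 + h/2 (X(h) = -6 + h²/(h + h) = -6 + h²/((2*h)) = -6 + (1/(2*h))*h² = -6 + h/2)
W(g, o) = (15 + o)/(2*g) (W(g, o) = (o + 15)/(g + g) = (15 + o)/((2*g)) = (15 + o)*(1/(2*g)) = (15 + o)/(2*g))
(X(-6) - 31)*W(9, -1) = ((-6 + (½)*(-6)) - 31)*((½)*(15 - 1)/9) = ((-6 - 3) - 31)*((½)*(⅑)*14) = (-9 - 31)*(7/9) = -40*7/9 = -280/9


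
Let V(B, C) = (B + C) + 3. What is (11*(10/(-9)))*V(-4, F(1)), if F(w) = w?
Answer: 0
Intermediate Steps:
V(B, C) = 3 + B + C
(11*(10/(-9)))*V(-4, F(1)) = (11*(10/(-9)))*(3 - 4 + 1) = (11*(10*(-⅑)))*0 = (11*(-10/9))*0 = -110/9*0 = 0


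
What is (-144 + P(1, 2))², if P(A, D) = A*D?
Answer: 20164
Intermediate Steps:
(-144 + P(1, 2))² = (-144 + 1*2)² = (-144 + 2)² = (-142)² = 20164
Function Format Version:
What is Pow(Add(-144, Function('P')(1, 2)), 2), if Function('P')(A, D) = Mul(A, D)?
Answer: 20164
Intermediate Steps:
Pow(Add(-144, Function('P')(1, 2)), 2) = Pow(Add(-144, Mul(1, 2)), 2) = Pow(Add(-144, 2), 2) = Pow(-142, 2) = 20164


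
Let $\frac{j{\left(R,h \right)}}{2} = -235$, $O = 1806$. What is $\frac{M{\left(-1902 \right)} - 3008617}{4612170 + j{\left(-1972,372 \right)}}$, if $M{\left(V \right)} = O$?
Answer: $- \frac{3006811}{4611700} \approx -0.652$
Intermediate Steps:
$M{\left(V \right)} = 1806$
$j{\left(R,h \right)} = -470$ ($j{\left(R,h \right)} = 2 \left(-235\right) = -470$)
$\frac{M{\left(-1902 \right)} - 3008617}{4612170 + j{\left(-1972,372 \right)}} = \frac{1806 - 3008617}{4612170 - 470} = - \frac{3006811}{4611700}$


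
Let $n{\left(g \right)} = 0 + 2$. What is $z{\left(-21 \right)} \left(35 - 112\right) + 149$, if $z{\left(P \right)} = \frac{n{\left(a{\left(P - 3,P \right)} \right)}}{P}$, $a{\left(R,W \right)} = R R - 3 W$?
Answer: $\frac{469}{3} \approx 156.33$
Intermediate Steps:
$a{\left(R,W \right)} = R^{2} - 3 W$
$n{\left(g \right)} = 2$
$z{\left(P \right)} = \frac{2}{P}$
$z{\left(-21 \right)} \left(35 - 112\right) + 149 = \frac{2}{-21} \left(35 - 112\right) + 149 = 2 \left(- \frac{1}{21}\right) \left(35 - 112\right) + 149 = \left(- \frac{2}{21}\right) \left(-77\right) + 149 = \frac{22}{3} + 149 = \frac{469}{3}$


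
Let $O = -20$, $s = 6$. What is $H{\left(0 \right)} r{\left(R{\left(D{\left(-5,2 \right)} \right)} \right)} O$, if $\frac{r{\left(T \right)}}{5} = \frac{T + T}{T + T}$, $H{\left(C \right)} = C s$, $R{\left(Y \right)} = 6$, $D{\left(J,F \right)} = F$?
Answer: $0$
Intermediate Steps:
$H{\left(C \right)} = 6 C$ ($H{\left(C \right)} = C 6 = 6 C$)
$r{\left(T \right)} = 5$ ($r{\left(T \right)} = 5 \frac{T + T}{T + T} = 5 \frac{2 T}{2 T} = 5 \cdot 2 T \frac{1}{2 T} = 5 \cdot 1 = 5$)
$H{\left(0 \right)} r{\left(R{\left(D{\left(-5,2 \right)} \right)} \right)} O = 6 \cdot 0 \cdot 5 \left(-20\right) = 0 \cdot 5 \left(-20\right) = 0 \left(-20\right) = 0$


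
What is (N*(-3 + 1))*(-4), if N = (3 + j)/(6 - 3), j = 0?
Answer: 8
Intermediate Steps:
N = 1 (N = (3 + 0)/(6 - 3) = 3/3 = 3*(1/3) = 1)
(N*(-3 + 1))*(-4) = (1*(-3 + 1))*(-4) = (1*(-2))*(-4) = -2*(-4) = 8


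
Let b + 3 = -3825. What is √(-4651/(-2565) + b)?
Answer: I*√2797038165/855 ≈ 61.856*I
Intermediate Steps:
b = -3828 (b = -3 - 3825 = -3828)
√(-4651/(-2565) + b) = √(-4651/(-2565) - 3828) = √(-4651*(-1/2565) - 3828) = √(4651/2565 - 3828) = √(-9814169/2565) = I*√2797038165/855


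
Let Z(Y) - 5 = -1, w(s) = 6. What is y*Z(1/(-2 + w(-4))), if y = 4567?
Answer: 18268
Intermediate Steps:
Z(Y) = 4 (Z(Y) = 5 - 1 = 4)
y*Z(1/(-2 + w(-4))) = 4567*4 = 18268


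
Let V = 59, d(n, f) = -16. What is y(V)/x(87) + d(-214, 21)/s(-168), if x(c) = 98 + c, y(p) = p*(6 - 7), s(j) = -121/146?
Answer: 425021/22385 ≈ 18.987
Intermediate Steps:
s(j) = -121/146 (s(j) = -121*1/146 = -121/146)
y(p) = -p (y(p) = p*(-1) = -p)
y(V)/x(87) + d(-214, 21)/s(-168) = (-1*59)/(98 + 87) - 16/(-121/146) = -59/185 - 16*(-146/121) = -59*1/185 + 2336/121 = -59/185 + 2336/121 = 425021/22385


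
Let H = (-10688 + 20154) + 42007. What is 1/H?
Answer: 1/51473 ≈ 1.9428e-5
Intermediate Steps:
H = 51473 (H = 9466 + 42007 = 51473)
1/H = 1/51473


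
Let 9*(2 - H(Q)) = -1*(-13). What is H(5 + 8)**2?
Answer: 25/81 ≈ 0.30864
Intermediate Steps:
H(Q) = 5/9 (H(Q) = 2 - (-1)*(-13)/9 = 2 - 1/9*13 = 2 - 13/9 = 5/9)
H(5 + 8)**2 = (5/9)**2 = 25/81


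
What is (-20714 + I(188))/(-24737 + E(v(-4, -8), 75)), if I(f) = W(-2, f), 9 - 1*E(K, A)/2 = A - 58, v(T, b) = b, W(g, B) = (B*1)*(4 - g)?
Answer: 19586/24753 ≈ 0.79126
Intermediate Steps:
W(g, B) = B*(4 - g)
E(K, A) = 134 - 2*A (E(K, A) = 18 - 2*(A - 58) = 18 - 2*(-58 + A) = 18 + (116 - 2*A) = 134 - 2*A)
I(f) = 6*f (I(f) = f*(4 - 1*(-2)) = f*(4 + 2) = f*6 = 6*f)
(-20714 + I(188))/(-24737 + E(v(-4, -8), 75)) = (-20714 + 6*188)/(-24737 + (134 - 2*75)) = (-20714 + 1128)/(-24737 + (134 - 150)) = -19586/(-24737 - 16) = -19586/(-24753) = -19586*(-1/24753) = 19586/24753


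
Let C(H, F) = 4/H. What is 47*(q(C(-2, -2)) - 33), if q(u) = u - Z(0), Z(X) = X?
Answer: -1645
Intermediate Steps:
q(u) = u (q(u) = u - 1*0 = u + 0 = u)
47*(q(C(-2, -2)) - 33) = 47*(4/(-2) - 33) = 47*(4*(-½) - 33) = 47*(-2 - 33) = 47*(-35) = -1645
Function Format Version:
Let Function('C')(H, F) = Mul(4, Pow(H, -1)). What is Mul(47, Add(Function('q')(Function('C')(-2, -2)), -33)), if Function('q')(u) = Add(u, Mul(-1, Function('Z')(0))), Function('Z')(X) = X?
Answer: -1645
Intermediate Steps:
Function('q')(u) = u (Function('q')(u) = Add(u, Mul(-1, 0)) = Add(u, 0) = u)
Mul(47, Add(Function('q')(Function('C')(-2, -2)), -33)) = Mul(47, Add(Mul(4, Pow(-2, -1)), -33)) = Mul(47, Add(Mul(4, Rational(-1, 2)), -33)) = Mul(47, Add(-2, -33)) = Mul(47, -35) = -1645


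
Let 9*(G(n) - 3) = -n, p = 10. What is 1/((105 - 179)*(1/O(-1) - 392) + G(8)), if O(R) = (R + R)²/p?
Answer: 9/259426 ≈ 3.4692e-5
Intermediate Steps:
O(R) = 2*R²/5 (O(R) = (R + R)²/10 = (2*R)²*(⅒) = (4*R²)*(⅒) = 2*R²/5)
G(n) = 3 - n/9 (G(n) = 3 + (-n)/9 = 3 - n/9)
1/((105 - 179)*(1/O(-1) - 392) + G(8)) = 1/((105 - 179)*(1/((⅖)*(-1)²) - 392) + (3 - ⅑*8)) = 1/(-74*(1/((⅖)*1) - 392) + (3 - 8/9)) = 1/(-74*(1/(⅖) - 392) + 19/9) = 1/(-74*(5/2 - 392) + 19/9) = 1/(-74*(-779/2) + 19/9) = 1/(28823 + 19/9) = 1/(259426/9) = 9/259426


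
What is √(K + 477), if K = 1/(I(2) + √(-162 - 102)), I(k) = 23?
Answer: √(299979212 - 1586*I*√66)/793 ≈ 21.841 - 0.00046906*I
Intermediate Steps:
K = 1/(23 + 2*I*√66) (K = 1/(23 + √(-162 - 102)) = 1/(23 + √(-264)) = 1/(23 + 2*I*√66) ≈ 0.029004 - 0.020489*I)
√(K + 477) = √((23/793 - 2*I*√66/793) + 477) = √(378284/793 - 2*I*√66/793)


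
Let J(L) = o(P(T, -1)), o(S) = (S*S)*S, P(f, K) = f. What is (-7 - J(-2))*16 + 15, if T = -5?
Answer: 1903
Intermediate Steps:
o(S) = S³ (o(S) = S²*S = S³)
J(L) = -125 (J(L) = (-5)³ = -125)
(-7 - J(-2))*16 + 15 = (-7 - 1*(-125))*16 + 15 = (-7 + 125)*16 + 15 = 118*16 + 15 = 1888 + 15 = 1903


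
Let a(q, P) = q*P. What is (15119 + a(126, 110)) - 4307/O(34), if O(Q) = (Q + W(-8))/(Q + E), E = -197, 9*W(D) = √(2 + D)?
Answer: (-15185943*I + 28979*√6)/(√6 - 306*I) ≈ 49626.0 - 165.28*I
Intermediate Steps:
W(D) = √(2 + D)/9
a(q, P) = P*q
O(Q) = (Q + I*√6/9)/(-197 + Q) (O(Q) = (Q + √(2 - 8)/9)/(Q - 197) = (Q + √(-6)/9)/(-197 + Q) = (Q + (I*√6)/9)/(-197 + Q) = (Q + I*√6/9)/(-197 + Q))
(15119 + a(126, 110)) - 4307/O(34) = (15119 + 110*126) - 4307/((34 + I*√6/9)/(-197 + 34)) = (15119 + 13860) - 4307/((34 + I*√6/9)/(-163)) = 28979 - 4307/((-(34 + I*√6/9)/163)) = 28979 - 4307/(-34/163 - I*√6/1467)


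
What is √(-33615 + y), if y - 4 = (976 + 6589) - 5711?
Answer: I*√31757 ≈ 178.2*I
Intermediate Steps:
y = 1858 (y = 4 + ((976 + 6589) - 5711) = 4 + (7565 - 5711) = 4 + 1854 = 1858)
√(-33615 + y) = √(-33615 + 1858) = √(-31757) = I*√31757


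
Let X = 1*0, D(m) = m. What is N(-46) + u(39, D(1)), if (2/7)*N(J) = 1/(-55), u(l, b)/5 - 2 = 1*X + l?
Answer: 22543/110 ≈ 204.94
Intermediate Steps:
X = 0
u(l, b) = 10 + 5*l (u(l, b) = 10 + 5*(1*0 + l) = 10 + 5*(0 + l) = 10 + 5*l)
N(J) = -7/110 (N(J) = (7/2)/(-55) = (7/2)*(-1/55) = -7/110)
N(-46) + u(39, D(1)) = -7/110 + (10 + 5*39) = -7/110 + (10 + 195) = -7/110 + 205 = 22543/110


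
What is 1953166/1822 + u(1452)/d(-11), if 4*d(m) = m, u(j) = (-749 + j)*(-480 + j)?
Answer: -2479261091/10021 ≈ -2.4741e+5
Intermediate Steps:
d(m) = m/4
1953166/1822 + u(1452)/d(-11) = 1953166/1822 + (359520 + 1452² - 1229*1452)/(((¼)*(-11))) = 1953166*(1/1822) + (359520 + 2108304 - 1784508)/(-11/4) = 976583/911 + 683316*(-4/11) = 976583/911 - 2733264/11 = -2479261091/10021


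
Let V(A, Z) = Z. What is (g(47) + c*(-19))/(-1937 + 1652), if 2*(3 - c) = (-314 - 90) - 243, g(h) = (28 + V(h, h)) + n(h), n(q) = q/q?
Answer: 43/2 ≈ 21.500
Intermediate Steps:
n(q) = 1
g(h) = 29 + h (g(h) = (28 + h) + 1 = 29 + h)
c = 653/2 (c = 3 - ((-314 - 90) - 243)/2 = 3 - (-404 - 243)/2 = 3 - ½*(-647) = 3 + 647/2 = 653/2 ≈ 326.50)
(g(47) + c*(-19))/(-1937 + 1652) = ((29 + 47) + (653/2)*(-19))/(-1937 + 1652) = (76 - 12407/2)/(-285) = -12255/2*(-1/285) = 43/2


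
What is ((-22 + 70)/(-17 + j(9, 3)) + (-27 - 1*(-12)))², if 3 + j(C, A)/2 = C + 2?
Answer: 3969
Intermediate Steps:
j(C, A) = -2 + 2*C (j(C, A) = -6 + 2*(C + 2) = -6 + 2*(2 + C) = -6 + (4 + 2*C) = -2 + 2*C)
((-22 + 70)/(-17 + j(9, 3)) + (-27 - 1*(-12)))² = ((-22 + 70)/(-17 + (-2 + 2*9)) + (-27 - 1*(-12)))² = (48/(-17 + (-2 + 18)) + (-27 + 12))² = (48/(-17 + 16) - 15)² = (48/(-1) - 15)² = (48*(-1) - 15)² = (-48 - 15)² = (-63)² = 3969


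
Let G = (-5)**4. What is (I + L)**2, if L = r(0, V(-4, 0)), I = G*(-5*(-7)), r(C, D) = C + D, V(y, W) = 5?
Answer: 478734400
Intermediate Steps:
G = 625
I = 21875 (I = 625*(-5*(-7)) = 625*35 = 21875)
L = 5 (L = 0 + 5 = 5)
(I + L)**2 = (21875 + 5)**2 = 21880**2 = 478734400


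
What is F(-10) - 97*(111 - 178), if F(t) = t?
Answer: 6489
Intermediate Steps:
F(-10) - 97*(111 - 178) = -10 - 97*(111 - 178) = -10 - 97*(-67) = -10 + 6499 = 6489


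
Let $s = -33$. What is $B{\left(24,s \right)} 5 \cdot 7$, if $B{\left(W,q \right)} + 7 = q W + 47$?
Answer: $-26320$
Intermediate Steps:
$B{\left(W,q \right)} = 40 + W q$ ($B{\left(W,q \right)} = -7 + \left(q W + 47\right) = -7 + \left(W q + 47\right) = -7 + \left(47 + W q\right) = 40 + W q$)
$B{\left(24,s \right)} 5 \cdot 7 = \left(40 + 24 \left(-33\right)\right) 5 \cdot 7 = \left(40 - 792\right) 35 = \left(-752\right) 35 = -26320$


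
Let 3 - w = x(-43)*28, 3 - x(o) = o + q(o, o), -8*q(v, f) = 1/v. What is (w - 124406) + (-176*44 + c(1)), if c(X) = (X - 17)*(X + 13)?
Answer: -11494667/86 ≈ -1.3366e+5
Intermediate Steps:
q(v, f) = -1/(8*v)
c(X) = (-17 + X)*(13 + X)
x(o) = 3 - o + 1/(8*o) (x(o) = 3 - (o - 1/(8*o)) = 3 + (-o + 1/(8*o)) = 3 - o + 1/(8*o))
w = -110503/86 (w = 3 - (3 - 1*(-43) + (1/8)/(-43))*28 = 3 - (3 + 43 + (1/8)*(-1/43))*28 = 3 - (3 + 43 - 1/344)*28 = 3 - 15823*28/344 = 3 - 1*110761/86 = 3 - 110761/86 = -110503/86 ≈ -1284.9)
(w - 124406) + (-176*44 + c(1)) = (-110503/86 - 124406) + (-176*44 + (-221 + 1**2 - 4*1)) = -10809419/86 + (-7744 + (-221 + 1 - 4)) = -10809419/86 + (-7744 - 224) = -10809419/86 - 7968 = -11494667/86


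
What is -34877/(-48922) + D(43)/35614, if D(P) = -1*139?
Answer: 308827330/435577027 ≈ 0.70901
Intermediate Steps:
D(P) = -139
-34877/(-48922) + D(43)/35614 = -34877/(-48922) - 139/35614 = -34877*(-1/48922) - 139*1/35614 = 34877/48922 - 139/35614 = 308827330/435577027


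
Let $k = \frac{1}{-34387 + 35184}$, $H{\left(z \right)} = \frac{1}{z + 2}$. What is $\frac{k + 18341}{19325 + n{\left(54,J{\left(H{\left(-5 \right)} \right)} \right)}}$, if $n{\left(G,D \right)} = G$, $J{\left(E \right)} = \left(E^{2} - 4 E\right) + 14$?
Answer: $\frac{14617778}{15445063} \approx 0.94644$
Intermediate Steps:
$H{\left(z \right)} = \frac{1}{2 + z}$
$J{\left(E \right)} = 14 + E^{2} - 4 E$
$k = \frac{1}{797} \approx 0.0012547$
$\frac{k + 18341}{19325 + n{\left(54,J{\left(H{\left(-5 \right)} \right)} \right)}} = \frac{\frac{1}{797} + 18341}{19325 + 54} = \frac{14617778}{797 \cdot 19379} = \frac{14617778}{797} \cdot \frac{1}{19379} = \frac{14617778}{15445063}$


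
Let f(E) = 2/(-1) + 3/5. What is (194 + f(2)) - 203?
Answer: -52/5 ≈ -10.400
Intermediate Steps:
f(E) = -7/5 (f(E) = 2*(-1) + 3*(1/5) = -2 + 3/5 = -7/5)
(194 + f(2)) - 203 = (194 - 7/5) - 203 = 963/5 - 203 = -52/5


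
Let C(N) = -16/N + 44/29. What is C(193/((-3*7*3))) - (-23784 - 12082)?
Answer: 200779726/5597 ≈ 35873.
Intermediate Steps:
C(N) = 44/29 - 16/N (C(N) = -16/N + 44*(1/29) = -16/N + 44/29 = 44/29 - 16/N)
C(193/((-3*7*3))) - (-23784 - 12082) = (44/29 - 16/(193/((-3*7*3)))) - (-23784 - 12082) = (44/29 - 16/(193/((-21*3)))) - 1*(-35866) = (44/29 - 16/(193/(-63))) + 35866 = (44/29 - 16/(193*(-1/63))) + 35866 = (44/29 - 16/(-193/63)) + 35866 = (44/29 - 16*(-63/193)) + 35866 = (44/29 + 1008/193) + 35866 = 37724/5597 + 35866 = 200779726/5597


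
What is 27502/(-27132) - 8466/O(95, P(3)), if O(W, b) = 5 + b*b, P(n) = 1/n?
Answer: -517140175/312018 ≈ -1657.4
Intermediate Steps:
O(W, b) = 5 + b²
27502/(-27132) - 8466/O(95, P(3)) = 27502/(-27132) - 8466/(5 + (1/3)²) = 27502*(-1/27132) - 8466/(5 + (⅓)²) = -13751/13566 - 8466/(5 + ⅑) = -13751/13566 - 8466/46/9 = -13751/13566 - 8466*9/46 = -13751/13566 - 38097/23 = -517140175/312018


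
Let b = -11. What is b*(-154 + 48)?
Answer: 1166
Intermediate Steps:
b*(-154 + 48) = -11*(-154 + 48) = -11*(-106) = 1166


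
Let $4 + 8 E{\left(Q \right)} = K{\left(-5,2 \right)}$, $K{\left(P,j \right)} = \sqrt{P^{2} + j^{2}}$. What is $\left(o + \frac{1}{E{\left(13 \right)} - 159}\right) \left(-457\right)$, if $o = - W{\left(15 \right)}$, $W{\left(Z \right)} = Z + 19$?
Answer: $\frac{872510798}{56143} + \frac{3656 \sqrt{29}}{1628147} \approx 15541.0$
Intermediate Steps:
$W{\left(Z \right)} = 19 + Z$
$E{\left(Q \right)} = - \frac{1}{2} + \frac{\sqrt{29}}{8}$ ($E{\left(Q \right)} = - \frac{1}{2} + \frac{\sqrt{\left(-5\right)^{2} + 2^{2}}}{8} = - \frac{1}{2} + \frac{\sqrt{25 + 4}}{8} = - \frac{1}{2} + \frac{\sqrt{29}}{8}$)
$o = -34$ ($o = - (19 + 15) = \left(-1\right) 34 = -34$)
$\left(o + \frac{1}{E{\left(13 \right)} - 159}\right) \left(-457\right) = \left(-34 + \frac{1}{\left(- \frac{1}{2} + \frac{\sqrt{29}}{8}\right) - 159}\right) \left(-457\right) = \left(-34 + \frac{1}{- \frac{319}{2} + \frac{\sqrt{29}}{8}}\right) \left(-457\right) = 15538 - \frac{457}{- \frac{319}{2} + \frac{\sqrt{29}}{8}}$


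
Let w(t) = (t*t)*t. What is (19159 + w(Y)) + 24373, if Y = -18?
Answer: 37700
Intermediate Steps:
w(t) = t³ (w(t) = t²*t = t³)
(19159 + w(Y)) + 24373 = (19159 + (-18)³) + 24373 = (19159 - 5832) + 24373 = 13327 + 24373 = 37700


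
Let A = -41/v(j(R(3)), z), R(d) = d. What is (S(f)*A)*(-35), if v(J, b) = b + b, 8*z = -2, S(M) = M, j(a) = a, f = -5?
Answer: 14350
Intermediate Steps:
z = -1/4 (z = (1/8)*(-2) = -1/4 ≈ -0.25000)
v(J, b) = 2*b
A = 82 (A = -41/(2*(-1/4)) = -41/(-1/2) = -41*(-2) = 82)
(S(f)*A)*(-35) = -5*82*(-35) = -410*(-35) = 14350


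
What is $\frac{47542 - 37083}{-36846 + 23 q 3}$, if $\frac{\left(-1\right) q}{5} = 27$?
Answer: $- \frac{10459}{46161} \approx -0.22658$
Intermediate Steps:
$q = -135$ ($q = \left(-5\right) 27 = -135$)
$\frac{47542 - 37083}{-36846 + 23 q 3} = \frac{47542 - 37083}{-36846 + 23 \left(-135\right) 3} = \frac{10459}{-36846 - 9315} = \frac{10459}{-46161} = 10459 \left(- \frac{1}{46161}\right) = - \frac{10459}{46161}$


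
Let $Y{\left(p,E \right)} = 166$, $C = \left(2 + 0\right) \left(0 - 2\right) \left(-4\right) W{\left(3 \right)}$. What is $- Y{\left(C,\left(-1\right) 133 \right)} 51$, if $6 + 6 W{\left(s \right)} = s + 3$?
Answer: $-8466$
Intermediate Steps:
$W{\left(s \right)} = - \frac{1}{2} + \frac{s}{6}$ ($W{\left(s \right)} = -1 + \frac{s + 3}{6} = -1 + \frac{3 + s}{6} = -1 + \left(\frac{1}{2} + \frac{s}{6}\right) = - \frac{1}{2} + \frac{s}{6}$)
$C = 0$ ($C = \left(2 + 0\right) \left(0 - 2\right) \left(-4\right) \left(- \frac{1}{2} + \frac{1}{6} \cdot 3\right) = 2 \left(-2\right) \left(-4\right) \left(- \frac{1}{2} + \frac{1}{2}\right) = \left(-4\right) \left(-4\right) 0 = 16 \cdot 0 = 0$)
$- Y{\left(C,\left(-1\right) 133 \right)} 51 = - 166 \cdot 51 = \left(-1\right) 8466 = -8466$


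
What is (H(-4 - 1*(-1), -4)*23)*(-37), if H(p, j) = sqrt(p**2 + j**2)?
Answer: -4255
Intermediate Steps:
H(p, j) = sqrt(j**2 + p**2)
(H(-4 - 1*(-1), -4)*23)*(-37) = (sqrt((-4)**2 + (-4 - 1*(-1))**2)*23)*(-37) = (sqrt(16 + (-4 + 1)**2)*23)*(-37) = (sqrt(16 + (-3)**2)*23)*(-37) = (sqrt(16 + 9)*23)*(-37) = (sqrt(25)*23)*(-37) = (5*23)*(-37) = 115*(-37) = -4255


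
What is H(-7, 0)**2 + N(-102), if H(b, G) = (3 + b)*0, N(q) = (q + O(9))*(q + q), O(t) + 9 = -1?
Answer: 22848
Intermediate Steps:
O(t) = -10 (O(t) = -9 - 1 = -10)
N(q) = 2*q*(-10 + q) (N(q) = (q - 10)*(q + q) = (-10 + q)*(2*q) = 2*q*(-10 + q))
H(b, G) = 0
H(-7, 0)**2 + N(-102) = 0**2 + 2*(-102)*(-10 - 102) = 0 + 2*(-102)*(-112) = 0 + 22848 = 22848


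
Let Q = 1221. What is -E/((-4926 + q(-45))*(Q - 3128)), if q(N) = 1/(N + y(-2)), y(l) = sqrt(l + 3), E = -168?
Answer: 7392/413332715 ≈ 1.7884e-5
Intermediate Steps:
y(l) = sqrt(3 + l)
q(N) = 1/(1 + N) (q(N) = 1/(N + sqrt(3 - 2)) = 1/(N + sqrt(1)) = 1/(N + 1) = 1/(1 + N))
-E/((-4926 + q(-45))*(Q - 3128)) = -(-168)/((-4926 + 1/(1 - 45))*(1221 - 3128)) = -(-168)/((-4926 + 1/(-44))*(-1907)) = -(-168)/((-4926 - 1/44)*(-1907)) = -(-168)/((-216745/44*(-1907))) = -(-168)/413332715/44 = -(-168)*44/413332715 = -1*(-7392/413332715) = 7392/413332715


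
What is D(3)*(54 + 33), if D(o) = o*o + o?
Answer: 1044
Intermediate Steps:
D(o) = o + o² (D(o) = o² + o = o + o²)
D(3)*(54 + 33) = (3*(1 + 3))*(54 + 33) = (3*4)*87 = 12*87 = 1044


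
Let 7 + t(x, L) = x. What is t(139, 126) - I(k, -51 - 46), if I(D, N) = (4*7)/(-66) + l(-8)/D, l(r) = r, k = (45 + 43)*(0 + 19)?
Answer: 83033/627 ≈ 132.43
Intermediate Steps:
t(x, L) = -7 + x
k = 1672 (k = 88*19 = 1672)
I(D, N) = -14/33 - 8/D (I(D, N) = (4*7)/(-66) - 8/D = 28*(-1/66) - 8/D = -14/33 - 8/D)
t(139, 126) - I(k, -51 - 46) = (-7 + 139) - (-14/33 - 8/1672) = 132 - (-14/33 - 8*1/1672) = 132 - (-14/33 - 1/209) = 132 - 1*(-269/627) = 132 + 269/627 = 83033/627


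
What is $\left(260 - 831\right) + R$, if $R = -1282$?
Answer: $-1853$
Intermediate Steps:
$\left(260 - 831\right) + R = \left(260 - 831\right) - 1282 = -571 - 1282 = -1853$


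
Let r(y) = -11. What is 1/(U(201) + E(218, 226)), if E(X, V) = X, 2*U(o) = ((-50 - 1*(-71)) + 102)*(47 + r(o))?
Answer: 1/2432 ≈ 0.00041118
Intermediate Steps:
U(o) = 2214 (U(o) = (((-50 - 1*(-71)) + 102)*(47 - 11))/2 = (((-50 + 71) + 102)*36)/2 = ((21 + 102)*36)/2 = (123*36)/2 = (½)*4428 = 2214)
1/(U(201) + E(218, 226)) = 1/(2214 + 218) = 1/2432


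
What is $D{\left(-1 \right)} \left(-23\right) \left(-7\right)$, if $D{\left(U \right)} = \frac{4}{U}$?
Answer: $-644$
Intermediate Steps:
$D{\left(-1 \right)} \left(-23\right) \left(-7\right) = \frac{4}{-1} \left(-23\right) \left(-7\right) = 4 \left(-1\right) \left(-23\right) \left(-7\right) = \left(-4\right) \left(-23\right) \left(-7\right) = 92 \left(-7\right) = -644$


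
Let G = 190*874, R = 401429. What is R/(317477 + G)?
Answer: 401429/483537 ≈ 0.83019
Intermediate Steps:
G = 166060
R/(317477 + G) = 401429/(317477 + 166060) = 401429/483537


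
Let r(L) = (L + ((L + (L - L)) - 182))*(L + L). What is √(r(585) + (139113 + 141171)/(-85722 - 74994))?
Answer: √207347063325739/13393 ≈ 1075.2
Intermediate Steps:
r(L) = 2*L*(-182 + 2*L) (r(L) = (L + ((L + 0) - 182))*(2*L) = (L + (L - 182))*(2*L) = (L + (-182 + L))*(2*L) = (-182 + 2*L)*(2*L) = 2*L*(-182 + 2*L))
√(r(585) + (139113 + 141171)/(-85722 - 74994)) = √(4*585*(-91 + 585) + (139113 + 141171)/(-85722 - 74994)) = √(4*585*494 + 280284/(-160716)) = √(1155960 + 280284*(-1/160716)) = √(1155960 - 23357/13393) = √(15481748923/13393) = √207347063325739/13393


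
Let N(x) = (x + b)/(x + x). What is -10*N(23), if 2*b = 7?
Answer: -265/46 ≈ -5.7609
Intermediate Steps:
b = 7/2 (b = (½)*7 = 7/2 ≈ 3.5000)
N(x) = (7/2 + x)/(2*x) (N(x) = (x + 7/2)/(x + x) = (7/2 + x)/((2*x)) = (7/2 + x)*(1/(2*x)) = (7/2 + x)/(2*x))
-10*N(23) = -5*(7 + 2*23)/(2*23) = -5*(7 + 46)/(2*23) = -5*53/(2*23) = -10*53/92 = -265/46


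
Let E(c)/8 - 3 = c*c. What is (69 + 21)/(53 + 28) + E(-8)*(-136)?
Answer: -656054/9 ≈ -72895.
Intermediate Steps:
E(c) = 24 + 8*c**2 (E(c) = 24 + 8*(c*c) = 24 + 8*c**2)
(69 + 21)/(53 + 28) + E(-8)*(-136) = (69 + 21)/(53 + 28) + (24 + 8*(-8)**2)*(-136) = 90/81 + (24 + 8*64)*(-136) = 90*(1/81) + (24 + 512)*(-136) = 10/9 + 536*(-136) = 10/9 - 72896 = -656054/9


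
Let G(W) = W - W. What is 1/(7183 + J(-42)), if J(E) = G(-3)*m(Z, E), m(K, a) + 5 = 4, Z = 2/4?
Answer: 1/7183 ≈ 0.00013922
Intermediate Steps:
Z = ½ (Z = 2*(¼) = ½ ≈ 0.50000)
m(K, a) = -1 (m(K, a) = -5 + 4 = -1)
G(W) = 0
J(E) = 0 (J(E) = 0*(-1) = 0)
1/(7183 + J(-42)) = 1/(7183 + 0) = 1/7183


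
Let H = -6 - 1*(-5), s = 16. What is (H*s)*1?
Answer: -16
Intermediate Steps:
H = -1 (H = -6 + 5 = -1)
(H*s)*1 = -1*16*1 = -16*1 = -16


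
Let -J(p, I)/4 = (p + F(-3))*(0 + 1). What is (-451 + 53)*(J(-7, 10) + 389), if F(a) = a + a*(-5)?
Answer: -146862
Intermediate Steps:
F(a) = -4*a (F(a) = a - 5*a = -4*a)
J(p, I) = -48 - 4*p (J(p, I) = -4*(p - 4*(-3))*(0 + 1) = -4*(p + 12) = -4*(12 + p) = -48 - 4*p)
(-451 + 53)*(J(-7, 10) + 389) = (-451 + 53)*((-48 - 4*(-7)) + 389) = -398*((-48 + 28) + 389) = -398*(-20 + 389) = -398*369 = -146862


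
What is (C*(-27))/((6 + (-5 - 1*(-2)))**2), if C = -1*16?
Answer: 48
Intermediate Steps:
C = -16
(C*(-27))/((6 + (-5 - 1*(-2)))**2) = (-16*(-27))/((6 + (-5 - 1*(-2)))**2) = 432/((6 + (-5 + 2))**2) = 432/((6 - 3)**2) = 432/(3**2) = 432/9 = 432*(1/9) = 48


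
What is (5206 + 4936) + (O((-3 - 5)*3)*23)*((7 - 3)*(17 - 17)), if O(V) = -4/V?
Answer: 10142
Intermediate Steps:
(5206 + 4936) + (O((-3 - 5)*3)*23)*((7 - 3)*(17 - 17)) = (5206 + 4936) + (-4*1/(3*(-3 - 5))*23)*((7 - 3)*(17 - 17)) = 10142 + (-4/((-8*3))*23)*(4*0) = 10142 + (-4/(-24)*23)*0 = 10142 + (-4*(-1/24)*23)*0 = 10142 + ((1/6)*23)*0 = 10142 + (23/6)*0 = 10142 + 0 = 10142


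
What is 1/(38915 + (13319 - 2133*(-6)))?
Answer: 1/65032 ≈ 1.5377e-5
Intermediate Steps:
1/(38915 + (13319 - 2133*(-6))) = 1/(38915 + (13319 - 1*(-12798))) = 1/(38915 + (13319 + 12798)) = 1/(38915 + 26117) = 1/65032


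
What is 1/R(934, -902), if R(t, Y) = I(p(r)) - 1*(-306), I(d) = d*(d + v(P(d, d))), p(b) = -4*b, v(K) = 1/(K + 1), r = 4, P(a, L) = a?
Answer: 15/8446 ≈ 0.0017760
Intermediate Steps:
v(K) = 1/(1 + K)
I(d) = d*(d + 1/(1 + d))
R(t, Y) = 8446/15 (R(t, Y) = (-4*4)*(1 + (-4*4)*(1 - 4*4))/(1 - 4*4) - 1*(-306) = -16*(1 - 16*(1 - 16))/(1 - 16) + 306 = -16*(1 - 16*(-15))/(-15) + 306 = -16*(-1/15)*(1 + 240) + 306 = -16*(-1/15)*241 + 306 = 3856/15 + 306 = 8446/15)
1/R(934, -902) = 1/(8446/15) = 15/8446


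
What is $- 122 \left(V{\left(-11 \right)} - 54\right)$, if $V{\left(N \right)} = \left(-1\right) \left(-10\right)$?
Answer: $5368$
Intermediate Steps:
$V{\left(N \right)} = 10$
$- 122 \left(V{\left(-11 \right)} - 54\right) = - 122 \left(10 - 54\right) = \left(-122\right) \left(-44\right) = 5368$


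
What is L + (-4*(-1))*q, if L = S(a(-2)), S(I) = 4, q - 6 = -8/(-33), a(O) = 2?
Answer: 956/33 ≈ 28.970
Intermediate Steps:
q = 206/33 (q = 6 - 8/(-33) = 6 - 8*(-1/33) = 6 + 8/33 = 206/33 ≈ 6.2424)
L = 4
L + (-4*(-1))*q = 4 - 4*(-1)*(206/33) = 4 + 4*(206/33) = 4 + 824/33 = 956/33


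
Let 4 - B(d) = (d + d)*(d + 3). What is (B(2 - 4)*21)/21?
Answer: 8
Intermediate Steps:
B(d) = 4 - 2*d*(3 + d) (B(d) = 4 - (d + d)*(d + 3) = 4 - 2*d*(3 + d))
(B(2 - 4)*21)/21 = ((4 - 6*(2 - 4) - 2*(2 - 4)²)*21)/21 = ((4 - 6*(-2) - 2*(-2)²)*21)*(1/21) = ((4 + 12 - 2*4)*21)*(1/21) = ((4 + 12 - 8)*21)*(1/21) = (8*21)*(1/21) = 168*(1/21) = 8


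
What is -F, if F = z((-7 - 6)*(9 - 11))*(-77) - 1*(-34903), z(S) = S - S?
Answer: -34903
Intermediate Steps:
z(S) = 0
F = 34903 (F = 0*(-77) - 1*(-34903) = 0 + 34903 = 34903)
-F = -1*34903 = -34903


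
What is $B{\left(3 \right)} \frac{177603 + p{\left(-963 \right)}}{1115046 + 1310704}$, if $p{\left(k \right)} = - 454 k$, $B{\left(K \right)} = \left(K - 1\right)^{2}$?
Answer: $\frac{245922}{242575} \approx 1.0138$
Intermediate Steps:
$B{\left(K \right)} = \left(-1 + K\right)^{2}$
$B{\left(3 \right)} \frac{177603 + p{\left(-963 \right)}}{1115046 + 1310704} = \left(-1 + 3\right)^{2} \frac{177603 - -437202}{1115046 + 1310704} = 2^{2} \frac{177603 + 437202}{2425750} = 4 \cdot 614805 \cdot \frac{1}{2425750} = 4 \cdot \frac{122961}{485150} = \frac{245922}{242575}$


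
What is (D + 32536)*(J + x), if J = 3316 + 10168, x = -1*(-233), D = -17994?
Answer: 199472614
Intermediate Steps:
x = 233
J = 13484
(D + 32536)*(J + x) = (-17994 + 32536)*(13484 + 233) = 14542*13717 = 199472614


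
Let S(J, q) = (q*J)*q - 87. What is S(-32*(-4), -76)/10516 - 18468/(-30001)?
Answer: 1177483091/16604764 ≈ 70.912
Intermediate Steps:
S(J, q) = -87 + J*q**2 (S(J, q) = (J*q)*q - 87 = J*q**2 - 87 = -87 + J*q**2)
S(-32*(-4), -76)/10516 - 18468/(-30001) = (-87 - 32*(-4)*(-76)**2)/10516 - 18468/(-30001) = (-87 + 128*5776)*(1/10516) - 18468*(-1/30001) = (-87 + 739328)*(1/10516) + 972/1579 = 739241*(1/10516) + 972/1579 = 739241/10516 + 972/1579 = 1177483091/16604764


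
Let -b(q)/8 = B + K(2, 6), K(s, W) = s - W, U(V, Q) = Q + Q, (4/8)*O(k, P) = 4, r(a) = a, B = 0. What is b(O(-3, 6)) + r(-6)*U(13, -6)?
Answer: 104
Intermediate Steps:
O(k, P) = 8 (O(k, P) = 2*4 = 8)
U(V, Q) = 2*Q
b(q) = 32 (b(q) = -8*(0 + (2 - 1*6)) = -8*(0 + (2 - 6)) = -8*(0 - 4) = -8*(-4) = 32)
b(O(-3, 6)) + r(-6)*U(13, -6) = 32 - 12*(-6) = 32 - 6*(-12) = 32 + 72 = 104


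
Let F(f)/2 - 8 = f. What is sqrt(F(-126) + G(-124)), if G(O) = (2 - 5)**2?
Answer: I*sqrt(227) ≈ 15.067*I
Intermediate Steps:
G(O) = 9 (G(O) = (-3)**2 = 9)
F(f) = 16 + 2*f
sqrt(F(-126) + G(-124)) = sqrt((16 + 2*(-126)) + 9) = sqrt((16 - 252) + 9) = sqrt(-236 + 9) = sqrt(-227) = I*sqrt(227)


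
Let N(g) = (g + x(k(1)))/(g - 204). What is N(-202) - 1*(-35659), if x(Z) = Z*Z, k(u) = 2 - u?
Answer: 14477755/406 ≈ 35660.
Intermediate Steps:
x(Z) = Z²
N(g) = (1 + g)/(-204 + g) (N(g) = (g + (2 - 1*1)²)/(g - 204) = (g + (2 - 1)²)/(-204 + g) = (g + 1²)/(-204 + g) = (g + 1)/(-204 + g) = (1 + g)/(-204 + g))
N(-202) - 1*(-35659) = (1 - 202)/(-204 - 202) - 1*(-35659) = -201/(-406) + 35659 = -1/406*(-201) + 35659 = 201/406 + 35659 = 14477755/406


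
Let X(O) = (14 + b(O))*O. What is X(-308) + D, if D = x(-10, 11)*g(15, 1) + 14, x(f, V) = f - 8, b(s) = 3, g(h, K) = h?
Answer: -5492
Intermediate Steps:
x(f, V) = -8 + f
D = -256 (D = (-8 - 10)*15 + 14 = -18*15 + 14 = -270 + 14 = -256)
X(O) = 17*O (X(O) = (14 + 3)*O = 17*O)
X(-308) + D = 17*(-308) - 256 = -5236 - 256 = -5492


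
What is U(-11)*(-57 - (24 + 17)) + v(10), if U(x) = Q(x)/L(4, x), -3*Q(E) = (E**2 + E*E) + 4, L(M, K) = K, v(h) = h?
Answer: -7926/11 ≈ -720.54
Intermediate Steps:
Q(E) = -4/3 - 2*E**2/3 (Q(E) = -((E**2 + E*E) + 4)/3 = -((E**2 + E**2) + 4)/3 = -(2*E**2 + 4)/3 = -(4 + 2*E**2)/3 = -4/3 - 2*E**2/3)
U(x) = (-4/3 - 2*x**2/3)/x
U(-11)*(-57 - (24 + 17)) + v(10) = ((2/3)*(-2 - 1*(-11)**2)/(-11))*(-57 - (24 + 17)) + 10 = ((2/3)*(-1/11)*(-2 - 1*121))*(-57 - 1*41) + 10 = ((2/3)*(-1/11)*(-2 - 121))*(-57 - 41) + 10 = ((2/3)*(-1/11)*(-123))*(-98) + 10 = (82/11)*(-98) + 10 = -8036/11 + 10 = -7926/11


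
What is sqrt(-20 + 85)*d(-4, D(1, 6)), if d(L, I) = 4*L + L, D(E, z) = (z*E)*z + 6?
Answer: -20*sqrt(65) ≈ -161.25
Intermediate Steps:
D(E, z) = 6 + E*z**2 (D(E, z) = (E*z)*z + 6 = E*z**2 + 6 = 6 + E*z**2)
d(L, I) = 5*L
sqrt(-20 + 85)*d(-4, D(1, 6)) = sqrt(-20 + 85)*(5*(-4)) = sqrt(65)*(-20) = -20*sqrt(65)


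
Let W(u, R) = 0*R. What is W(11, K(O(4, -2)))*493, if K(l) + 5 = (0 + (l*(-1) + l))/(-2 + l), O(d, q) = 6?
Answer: 0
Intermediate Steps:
K(l) = -5 (K(l) = -5 + (0 + (l*(-1) + l))/(-2 + l) = -5 + (0 + (-l + l))/(-2 + l) = -5 + (0 + 0)/(-2 + l) = -5 + 0/(-2 + l) = -5 + 0 = -5)
W(u, R) = 0
W(11, K(O(4, -2)))*493 = 0*493 = 0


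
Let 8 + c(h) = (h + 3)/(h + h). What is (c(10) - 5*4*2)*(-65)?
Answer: 12311/4 ≈ 3077.8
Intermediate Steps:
c(h) = -8 + (3 + h)/(2*h) (c(h) = -8 + (h + 3)/(h + h) = -8 + (3 + h)/((2*h)) = -8 + (3 + h)*(1/(2*h)) = -8 + (3 + h)/(2*h))
(c(10) - 5*4*2)*(-65) = ((3/2)*(1 - 5*10)/10 - 5*4*2)*(-65) = ((3/2)*(1/10)*(1 - 50) - 20*2)*(-65) = ((3/2)*(1/10)*(-49) - 40)*(-65) = (-147/20 - 40)*(-65) = -947/20*(-65) = 12311/4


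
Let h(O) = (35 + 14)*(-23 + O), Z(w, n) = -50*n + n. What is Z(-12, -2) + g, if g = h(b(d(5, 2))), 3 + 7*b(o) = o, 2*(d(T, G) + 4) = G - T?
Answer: -2177/2 ≈ -1088.5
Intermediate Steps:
d(T, G) = -4 + G/2 - T/2 (d(T, G) = -4 + (G - T)/2 = -4 + (G/2 - T/2) = -4 + G/2 - T/2)
b(o) = -3/7 + o/7
Z(w, n) = -49*n
h(O) = -1127 + 49*O (h(O) = 49*(-23 + O) = -1127 + 49*O)
g = -2373/2 (g = -1127 + 49*(-3/7 + (-4 + (½)*2 - ½*5)/7) = -1127 + 49*(-3/7 + (-4 + 1 - 5/2)/7) = -1127 + 49*(-3/7 + (⅐)*(-11/2)) = -1127 + 49*(-3/7 - 11/14) = -1127 + 49*(-17/14) = -1127 - 119/2 = -2373/2 ≈ -1186.5)
Z(-12, -2) + g = -49*(-2) - 2373/2 = 98 - 2373/2 = -2177/2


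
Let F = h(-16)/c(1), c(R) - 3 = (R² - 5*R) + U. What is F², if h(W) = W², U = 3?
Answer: 16384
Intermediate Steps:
c(R) = 6 + R² - 5*R (c(R) = 3 + ((R² - 5*R) + 3) = 3 + (3 + R² - 5*R) = 6 + R² - 5*R)
F = 128 (F = (-16)²/(6 + 1² - 5*1) = 256/(6 + 1 - 5) = 256/2 = 256*(½) = 128)
F² = 128² = 16384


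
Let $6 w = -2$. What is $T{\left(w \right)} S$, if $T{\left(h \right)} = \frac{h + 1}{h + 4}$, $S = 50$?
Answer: $\frac{100}{11} \approx 9.0909$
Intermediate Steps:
$w = - \frac{1}{3}$ ($w = \frac{1}{6} \left(-2\right) = - \frac{1}{3} \approx -0.33333$)
$T{\left(h \right)} = \frac{1 + h}{4 + h}$
$T{\left(w \right)} S = \frac{1 - \frac{1}{3}}{4 - \frac{1}{3}} \cdot 50 = \frac{1}{\frac{11}{3}} \cdot \frac{2}{3} \cdot 50 = \frac{3}{11} \cdot \frac{2}{3} \cdot 50 = \frac{2}{11} \cdot 50 = \frac{100}{11}$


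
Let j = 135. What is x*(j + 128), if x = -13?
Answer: -3419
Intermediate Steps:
x*(j + 128) = -13*(135 + 128) = -13*263 = -3419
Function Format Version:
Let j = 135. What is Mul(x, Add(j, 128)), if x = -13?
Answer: -3419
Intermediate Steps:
Mul(x, Add(j, 128)) = Mul(-13, Add(135, 128)) = Mul(-13, 263) = -3419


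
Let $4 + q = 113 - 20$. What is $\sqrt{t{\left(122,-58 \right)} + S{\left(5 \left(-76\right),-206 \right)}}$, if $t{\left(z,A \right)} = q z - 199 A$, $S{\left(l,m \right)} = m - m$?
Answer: $40 \sqrt{14} \approx 149.67$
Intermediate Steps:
$S{\left(l,m \right)} = 0$
$q = 89$ ($q = -4 + \left(113 - 20\right) = -4 + 93 = 89$)
$t{\left(z,A \right)} = - 199 A + 89 z$ ($t{\left(z,A \right)} = 89 z - 199 A = - 199 A + 89 z$)
$\sqrt{t{\left(122,-58 \right)} + S{\left(5 \left(-76\right),-206 \right)}} = \sqrt{\left(\left(-199\right) \left(-58\right) + 89 \cdot 122\right) + 0} = \sqrt{\left(11542 + 10858\right) + 0} = \sqrt{22400 + 0} = \sqrt{22400} = 40 \sqrt{14}$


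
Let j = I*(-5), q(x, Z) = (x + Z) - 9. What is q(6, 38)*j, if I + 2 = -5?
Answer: 1225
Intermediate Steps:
I = -7 (I = -2 - 5 = -7)
q(x, Z) = -9 + Z + x (q(x, Z) = (Z + x) - 9 = -9 + Z + x)
j = 35 (j = -7*(-5) = 35)
q(6, 38)*j = (-9 + 38 + 6)*35 = 35*35 = 1225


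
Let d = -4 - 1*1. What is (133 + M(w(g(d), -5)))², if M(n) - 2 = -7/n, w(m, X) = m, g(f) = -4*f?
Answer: 7252249/400 ≈ 18131.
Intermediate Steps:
d = -5 (d = -4 - 1 = -5)
M(n) = 2 - 7/n
(133 + M(w(g(d), -5)))² = (133 + (2 - 7/((-4*(-5)))))² = (133 + (2 - 7/20))² = (133 + 33/20)² = (2693/20)² = 7252249/400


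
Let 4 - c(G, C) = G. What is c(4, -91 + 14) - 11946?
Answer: -11946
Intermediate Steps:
c(G, C) = 4 - G
c(4, -91 + 14) - 11946 = (4 - 1*4) - 11946 = (4 - 4) - 11946 = 0 - 11946 = -11946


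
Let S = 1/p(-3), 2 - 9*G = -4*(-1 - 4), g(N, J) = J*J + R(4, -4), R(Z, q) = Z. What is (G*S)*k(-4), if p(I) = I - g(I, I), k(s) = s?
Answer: -1/2 ≈ -0.50000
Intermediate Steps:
g(N, J) = 4 + J**2 (g(N, J) = J*J + 4 = J**2 + 4 = 4 + J**2)
G = -2 (G = 2/9 - (-4)*(-1 - 4)/9 = 2/9 - (-4)*(-5)/9 = 2/9 - 1/9*20 = 2/9 - 20/9 = -2)
p(I) = -4 + I - I**2 (p(I) = I - (4 + I**2) = I + (-4 - I**2) = -4 + I - I**2)
S = -1/16 (S = 1/(-4 - 3 - 1*(-3)**2) = 1/(-4 - 3 - 1*9) = 1/(-4 - 3 - 9) = 1/(-16) = -1/16 ≈ -0.062500)
(G*S)*k(-4) = -2*(-1/16)*(-4) = (1/8)*(-4) = -1/2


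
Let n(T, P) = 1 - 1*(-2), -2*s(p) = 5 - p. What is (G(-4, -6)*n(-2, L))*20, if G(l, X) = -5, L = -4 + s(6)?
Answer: -300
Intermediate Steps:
s(p) = -5/2 + p/2 (s(p) = -(5 - p)/2 = -5/2 + p/2)
L = -7/2 (L = -4 + (-5/2 + (½)*6) = -4 + (-5/2 + 3) = -4 + ½ = -7/2 ≈ -3.5000)
n(T, P) = 3 (n(T, P) = 1 + 2 = 3)
(G(-4, -6)*n(-2, L))*20 = -5*3*20 = -15*20 = -300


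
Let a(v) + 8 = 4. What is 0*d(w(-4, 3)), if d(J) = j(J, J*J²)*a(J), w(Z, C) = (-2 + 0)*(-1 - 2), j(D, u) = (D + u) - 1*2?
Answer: 0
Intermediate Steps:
a(v) = -4 (a(v) = -8 + 4 = -4)
j(D, u) = -2 + D + u (j(D, u) = (D + u) - 2 = -2 + D + u)
w(Z, C) = 6 (w(Z, C) = -2*(-3) = 6)
d(J) = 8 - 4*J - 4*J³ (d(J) = (-2 + J + J*J²)*(-4) = (-2 + J + J³)*(-4) = 8 - 4*J - 4*J³)
0*d(w(-4, 3)) = 0*(8 - 4*6 - 4*6³) = 0*(8 - 24 - 4*216) = 0*(8 - 24 - 864) = 0*(-880) = 0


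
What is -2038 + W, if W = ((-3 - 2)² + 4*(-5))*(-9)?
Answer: -2083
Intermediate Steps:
W = -45 (W = ((-5)² - 20)*(-9) = (25 - 20)*(-9) = 5*(-9) = -45)
-2038 + W = -2038 - 45 = -2083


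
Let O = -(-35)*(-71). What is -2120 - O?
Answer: 365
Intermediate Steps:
O = -2485 (O = -1*2485 = -2485)
-2120 - O = -2120 - 1*(-2485) = -2120 + 2485 = 365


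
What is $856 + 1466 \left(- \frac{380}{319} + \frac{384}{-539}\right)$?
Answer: $- \frac{30242160}{15631} \approx -1934.8$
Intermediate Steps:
$856 + 1466 \left(- \frac{380}{319} + \frac{384}{-539}\right) = 856 + 1466 \left(\left(-380\right) \frac{1}{319} + 384 \left(- \frac{1}{539}\right)\right) = 856 + 1466 \left(- \frac{380}{319} - \frac{384}{539}\right) = 856 + 1466 \left(- \frac{29756}{15631}\right) = 856 - \frac{43622296}{15631} = - \frac{30242160}{15631}$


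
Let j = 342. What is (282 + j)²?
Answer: 389376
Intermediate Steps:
(282 + j)² = (282 + 342)² = 624² = 389376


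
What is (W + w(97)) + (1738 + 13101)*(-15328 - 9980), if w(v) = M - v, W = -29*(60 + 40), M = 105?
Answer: -375548304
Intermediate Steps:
W = -2900 (W = -29*100 = -2900)
w(v) = 105 - v
(W + w(97)) + (1738 + 13101)*(-15328 - 9980) = (-2900 + (105 - 1*97)) + (1738 + 13101)*(-15328 - 9980) = (-2900 + (105 - 97)) + 14839*(-25308) = (-2900 + 8) - 375545412 = -2892 - 375545412 = -375548304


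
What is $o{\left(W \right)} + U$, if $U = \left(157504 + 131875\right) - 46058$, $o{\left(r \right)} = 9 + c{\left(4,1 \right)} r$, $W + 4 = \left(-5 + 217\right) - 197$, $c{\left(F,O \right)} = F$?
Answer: $243374$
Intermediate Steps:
$W = 11$ ($W = -4 + \left(\left(-5 + 217\right) - 197\right) = -4 + \left(212 - 197\right) = -4 + 15 = 11$)
$o{\left(r \right)} = 9 + 4 r$
$U = 243321$ ($U = 289379 - 46058 = 243321$)
$o{\left(W \right)} + U = \left(9 + 4 \cdot 11\right) + 243321 = \left(9 + 44\right) + 243321 = 53 + 243321 = 243374$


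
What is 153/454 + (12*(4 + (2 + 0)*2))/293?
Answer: 88413/133022 ≈ 0.66465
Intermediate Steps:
153/454 + (12*(4 + (2 + 0)*2))/293 = 153*(1/454) + (12*(4 + 2*2))*(1/293) = 153/454 + (12*(4 + 4))*(1/293) = 153/454 + (12*8)*(1/293) = 153/454 + 96*(1/293) = 153/454 + 96/293 = 88413/133022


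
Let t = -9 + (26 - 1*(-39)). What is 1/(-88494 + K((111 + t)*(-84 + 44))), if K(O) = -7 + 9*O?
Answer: -1/148621 ≈ -6.7285e-6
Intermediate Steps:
t = 56 (t = -9 + (26 + 39) = -9 + 65 = 56)
1/(-88494 + K((111 + t)*(-84 + 44))) = 1/(-88494 + (-7 + 9*((111 + 56)*(-84 + 44)))) = 1/(-88494 + (-7 + 9*(167*(-40)))) = 1/(-88494 + (-7 + 9*(-6680))) = 1/(-88494 + (-7 - 60120)) = 1/(-88494 - 60127) = 1/(-148621) = -1/148621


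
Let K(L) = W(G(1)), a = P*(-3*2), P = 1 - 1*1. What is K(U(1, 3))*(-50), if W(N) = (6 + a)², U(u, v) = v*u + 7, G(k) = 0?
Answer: -1800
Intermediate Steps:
P = 0 (P = 1 - 1 = 0)
a = 0 (a = 0*(-3*2) = 0*(-6) = 0)
U(u, v) = 7 + u*v (U(u, v) = u*v + 7 = 7 + u*v)
W(N) = 36 (W(N) = (6 + 0)² = 6² = 36)
K(L) = 36
K(U(1, 3))*(-50) = 36*(-50) = -1800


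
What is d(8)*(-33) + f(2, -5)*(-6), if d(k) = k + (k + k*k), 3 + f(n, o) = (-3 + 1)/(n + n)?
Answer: -2619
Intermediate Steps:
f(n, o) = -3 - 1/n (f(n, o) = -3 + (-3 + 1)/(n + n) = -3 - 2*1/(2*n) = -3 - 1/n)
d(k) = k² + 2*k (d(k) = k + (k + k²) = k² + 2*k)
d(8)*(-33) + f(2, -5)*(-6) = (8*(2 + 8))*(-33) + (-3 - 1/2)*(-6) = (8*10)*(-33) + (-3 - 1*½)*(-6) = 80*(-33) + (-3 - ½)*(-6) = -2640 - 7/2*(-6) = -2640 + 21 = -2619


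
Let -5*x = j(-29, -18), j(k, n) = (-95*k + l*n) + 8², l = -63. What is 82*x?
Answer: -324146/5 ≈ -64829.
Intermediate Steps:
j(k, n) = 64 - 95*k - 63*n (j(k, n) = (-95*k - 63*n) + 8² = (-95*k - 63*n) + 64 = 64 - 95*k - 63*n)
x = -3953/5 (x = -(64 - 95*(-29) - 63*(-18))/5 = -(64 + 2755 + 1134)/5 = -⅕*3953 = -3953/5 ≈ -790.60)
82*x = 82*(-3953/5) = -324146/5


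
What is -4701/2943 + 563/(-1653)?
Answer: -1047518/540531 ≈ -1.9379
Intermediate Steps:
-4701/2943 + 563/(-1653) = -4701*1/2943 + 563*(-1/1653) = -1567/981 - 563/1653 = -1047518/540531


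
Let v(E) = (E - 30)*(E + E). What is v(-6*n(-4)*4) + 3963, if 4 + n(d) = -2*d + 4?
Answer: 89211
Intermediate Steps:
n(d) = -2*d (n(d) = -4 + (-2*d + 4) = -4 + (4 - 2*d) = -2*d)
v(E) = 2*E*(-30 + E) (v(E) = (-30 + E)*(2*E) = 2*E*(-30 + E))
v(-6*n(-4)*4) + 3963 = 2*(-(-12)*(-4)*4)*(-30 - (-12)*(-4)*4) + 3963 = 2*(-6*8*4)*(-30 - 6*8*4) + 3963 = 2*(-48*4)*(-30 - 48*4) + 3963 = 2*(-192)*(-30 - 192) + 3963 = 2*(-192)*(-222) + 3963 = 85248 + 3963 = 89211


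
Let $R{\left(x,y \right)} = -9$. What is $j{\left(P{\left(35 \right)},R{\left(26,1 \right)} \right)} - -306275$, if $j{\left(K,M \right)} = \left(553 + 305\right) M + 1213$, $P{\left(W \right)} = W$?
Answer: $299766$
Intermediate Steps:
$j{\left(K,M \right)} = 1213 + 858 M$ ($j{\left(K,M \right)} = 858 M + 1213 = 1213 + 858 M$)
$j{\left(P{\left(35 \right)},R{\left(26,1 \right)} \right)} - -306275 = \left(1213 + 858 \left(-9\right)\right) - -306275 = \left(1213 - 7722\right) + 306275 = -6509 + 306275 = 299766$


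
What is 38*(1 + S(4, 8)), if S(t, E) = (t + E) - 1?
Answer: 456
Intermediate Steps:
S(t, E) = -1 + E + t (S(t, E) = (E + t) - 1 = -1 + E + t)
38*(1 + S(4, 8)) = 38*(1 + (-1 + 8 + 4)) = 38*(1 + 11) = 38*12 = 456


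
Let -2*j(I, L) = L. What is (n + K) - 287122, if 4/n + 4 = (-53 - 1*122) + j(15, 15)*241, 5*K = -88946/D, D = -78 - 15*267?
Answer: -23287766218852/81108795 ≈ -2.8712e+5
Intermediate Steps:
D = -4083 (D = -78 - 4005 = -4083)
j(I, L) = -L/2
K = 88946/20415 (K = (-88946/(-4083))/5 = (-88946*(-1/4083))/5 = (⅕)*(88946/4083) = 88946/20415 ≈ 4.3569)
n = -8/3973 (n = 4/(-4 + ((-53 - 1*122) - ½*15*241)) = 4/(-4 + ((-53 - 122) - 15/2*241)) = 4/(-4 + (-175 - 3615/2)) = 4/(-4 - 3965/2) = 4/(-3973/2) = 4*(-2/3973) = -8/3973 ≈ -0.0020136)
(n + K) - 287122 = (-8/3973 + 88946/20415) - 287122 = 353219138/81108795 - 287122 = -23287766218852/81108795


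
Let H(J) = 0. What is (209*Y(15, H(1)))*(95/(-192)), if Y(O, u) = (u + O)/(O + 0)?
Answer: -19855/192 ≈ -103.41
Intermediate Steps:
Y(O, u) = (O + u)/O
(209*Y(15, H(1)))*(95/(-192)) = (209*((15 + 0)/15))*(95/(-192)) = (209*((1/15)*15))*(95*(-1/192)) = (209*1)*(-95/192) = 209*(-95/192) = -19855/192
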